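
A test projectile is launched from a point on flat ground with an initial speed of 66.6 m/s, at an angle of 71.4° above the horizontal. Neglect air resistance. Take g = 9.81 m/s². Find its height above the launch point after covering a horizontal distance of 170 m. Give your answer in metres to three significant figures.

191 m

Resolve: vₓ = 66.60 cos 71.4° = 21.24 m/s and v_y0 = 66.60 sin 71.4° = 63.12 m/s.
x = vₓ t ⇒ t = 170/21.24 = 8.003 s.
Height: y = v_y0 t − ½ g t² = 63.12 × 8.003 − 4.905 × 8.003² = 505.1 − 314.1 = 191.0 m.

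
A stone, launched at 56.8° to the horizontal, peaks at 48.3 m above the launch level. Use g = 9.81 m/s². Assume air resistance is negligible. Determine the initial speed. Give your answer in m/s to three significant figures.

36.8 m/s

At the peak v_y = 0, so v_y0 = √(2gH) = √(2 × 9.81 × 48.3) = 30.78 m/s.
v_y0 = v₀ sin θ ⇒ v₀ = 30.78 / sin 56.8° = 36.79 m/s.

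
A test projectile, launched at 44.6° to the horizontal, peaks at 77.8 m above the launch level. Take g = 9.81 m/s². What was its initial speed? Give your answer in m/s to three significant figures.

At the peak v_y = 0, so v_y0 = √(2gH) = √(2 × 9.81 × 77.8) = 39.07 m/s.
v_y0 = v₀ sin θ ⇒ v₀ = 39.07 / sin 44.6° = 55.64 m/s.

55.6 m/s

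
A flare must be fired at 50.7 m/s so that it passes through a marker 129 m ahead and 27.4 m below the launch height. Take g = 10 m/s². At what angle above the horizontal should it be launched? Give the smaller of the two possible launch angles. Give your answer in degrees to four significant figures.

Trajectory: y = x tanθ − g x² (1 + tan²θ)/(2v₀²). With x = 129, y = −27.4, v₀ = 50.7, g = 10.0:
32.37 tan²θ − 129 tanθ + (4.969) = 0.
tanθ = [129 ± √(129² − 4 × 32.37 × (4.969))] / (2 × 32.37) = (129 ± 126.5) / 64.74, giving tanθ = 0.03890 or 3.946.
θ = 2.228° or 75.78°; the smaller is 2.228°.

2.228°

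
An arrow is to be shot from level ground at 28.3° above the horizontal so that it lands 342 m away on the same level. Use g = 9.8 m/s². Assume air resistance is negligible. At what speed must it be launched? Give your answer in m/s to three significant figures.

63.4 m/s

From R = (v₀² / g) sin 2θ: v₀ = √(gR / sin 2θ).
v₀ = √(9.80 × 342 / sin 56.60°) = √(3352 / 0.8348) = √4014.6 = 63.36 m/s.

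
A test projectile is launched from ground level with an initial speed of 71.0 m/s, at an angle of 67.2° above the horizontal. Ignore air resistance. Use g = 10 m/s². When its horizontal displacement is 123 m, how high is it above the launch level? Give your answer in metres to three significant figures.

Horizontal component vₓ = 71.00 cos 67.2° = 27.51 m/s; vertical v_y0 = 71.00 sin 67.2° = 65.45 m/s.
Time to reach x = 123 m: t = x/vₓ = 123/27.51 = 4.471 s.
Height: y = v_y0 t − ½ g t² = 65.45 × 4.471 − 5.000 × 4.471² = 292.6 − 99.93 = 192.7 m.

193 m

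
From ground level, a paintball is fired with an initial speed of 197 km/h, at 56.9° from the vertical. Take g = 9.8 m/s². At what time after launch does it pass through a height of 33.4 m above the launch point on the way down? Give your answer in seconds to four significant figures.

4.625 s

Convert: 197 km/h = 197/3.6 = 54.72 m/s.
Horizontal component vₓ = 54.72 sin 56.9° = 45.84 m/s; vertical v_y0 = 54.72 cos 56.9° = 29.88 m/s.
Height y(t) = 29.88 t − 4.900 t² = 33.4 gives 4.900 t² − 29.88 t + 33.4 = 0.
t = [29.88 ± √(29.88² − 2·9.80·33.4)] / 9.80 = (29.88 ± 15.44) / 9.80, so t = 1.474 s or t = 4.625 s.
The descending-branch root is 4.625 s.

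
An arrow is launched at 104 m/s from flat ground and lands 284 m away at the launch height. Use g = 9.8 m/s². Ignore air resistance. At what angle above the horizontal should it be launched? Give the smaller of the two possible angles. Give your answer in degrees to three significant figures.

7.46°

From R = (v₀²/g) sin 2θ: sin 2θ = 9.80 × 284 / 10816 = 0.2573.
2θ = 14.91° or 180° − 14.91° = 165.1°, so θ = 7.456° or 82.54°.
The smaller angle is 7.456°.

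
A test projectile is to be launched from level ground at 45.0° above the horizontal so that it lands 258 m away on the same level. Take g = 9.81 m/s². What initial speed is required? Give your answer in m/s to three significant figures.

50.3 m/s

From R = (v₀² / g) sin 2θ: v₀ = √(gR / sin 2θ).
v₀ = √(9.81 × 258 / sin 90.00°) = √(2531 / 1.000) = √2531.0 = 50.31 m/s.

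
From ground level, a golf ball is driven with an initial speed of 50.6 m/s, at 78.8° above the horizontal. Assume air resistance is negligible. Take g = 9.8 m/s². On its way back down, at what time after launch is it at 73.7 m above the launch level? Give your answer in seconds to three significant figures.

Horizontal component vₓ = 50.60 cos 78.8° = 9.828 m/s; vertical v_y0 = 50.60 sin 78.8° = 49.64 m/s.
Set y = v_y0 t − ½ g t² = 73.7: 4.900 t² − 49.64 t + 73.7 = 0.
t = [49.64 ± √(49.64² − 2·9.80·73.7)] / 9.80 = (49.64 ± 31.93) / 9.80, so t = 1.807 s or t = 8.323 s.
The descending-branch root is 8.323 s.

8.32 s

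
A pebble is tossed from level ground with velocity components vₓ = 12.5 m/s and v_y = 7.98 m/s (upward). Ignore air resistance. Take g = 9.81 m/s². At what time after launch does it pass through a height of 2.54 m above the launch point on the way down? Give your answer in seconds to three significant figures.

1.19 s

Require v_y0 t − ½ g t² = 2.54, i.e. 4.905 t² − 7.980 t + 2.54 = 0.
t = [7.980 ± √(7.980² − 2·9.81·2.54)] / 9.81 = (7.980 ± 3.721) / 9.81, so t = 0.4342 s or t = 1.193 s.
The descending-branch root is 1.193 s.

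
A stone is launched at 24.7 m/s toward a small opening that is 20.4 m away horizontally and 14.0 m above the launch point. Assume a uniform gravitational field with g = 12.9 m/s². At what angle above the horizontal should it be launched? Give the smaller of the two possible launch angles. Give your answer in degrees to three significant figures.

Trajectory: y = x tanθ − g x² (1 + tan²θ)/(2v₀²). With x = 20.4, y = 14.0, v₀ = 24.7, g = 12.9:
4.400 tan²θ − 20.4 tanθ + (18.40) = 0.
tanθ = [20.4 ± √(20.4² − 4 × 4.400 × (18.40))] / (2 × 4.400) = (20.4 ± 9.610) / 8.799, giving tanθ = 1.226 or 3.410.
θ = 50.80° or 73.66°; the smaller is 50.80°.

50.8°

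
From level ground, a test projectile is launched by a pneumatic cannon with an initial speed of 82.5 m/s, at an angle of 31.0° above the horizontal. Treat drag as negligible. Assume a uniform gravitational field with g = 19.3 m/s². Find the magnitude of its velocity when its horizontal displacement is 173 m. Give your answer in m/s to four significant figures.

70.87 m/s

Components: vₓ = 82.50 cos 31.0° = 70.72 m/s, v_y0 = 82.50 sin 31.0° = 42.49 m/s.
At x = 173 m, t = x/vₓ = 173/70.72 = 2.446 s.
Vertical velocity there: v_y = v_y0 − g t = 42.49 − 19.3 × 2.446 = −4.725 m/s.
Speed: √(vₓ² + v_y²) = √(70.72² + 4.725²) = 70.87 m/s.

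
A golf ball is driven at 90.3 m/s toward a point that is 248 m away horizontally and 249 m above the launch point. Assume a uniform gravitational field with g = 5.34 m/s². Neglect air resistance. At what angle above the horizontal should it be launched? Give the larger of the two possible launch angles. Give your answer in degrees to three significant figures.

Trajectory: y = x tanθ − g x² (1 + tan²θ)/(2v₀²). With x = 248, y = 249, v₀ = 90.3, g = 5.34:
20.14 tan²θ − 248 tanθ + (269.1) = 0.
tanθ = [248 ± √(248² − 4 × 20.14 × (269.1))] / (2 × 20.14) = (248 ± 199.6) / 40.28, giving tanθ = 1.203 or 11.11.
θ = 50.26° or 84.86°; the larger is 84.86°.

84.9°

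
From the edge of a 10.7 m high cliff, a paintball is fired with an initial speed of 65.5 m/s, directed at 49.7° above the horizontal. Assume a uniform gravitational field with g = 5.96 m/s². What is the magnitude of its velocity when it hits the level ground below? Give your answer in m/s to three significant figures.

Components: vₓ = 65.50 cos 49.7° = 42.36 m/s, v_y0 = 65.50 sin 49.7° = 49.95 m/s.
Vertical motion (up positive, ground at y = 0): 2.980 t² − (49.95) t − 10.7 = 0, so t = (49.95 + √(49.95² + 2·5.96·10.7)) / 5.96 = (49.95 + 51.22) / 5.96 = 16.97 s.
Vertical velocity at impact: v_y = v_y0 − g t = 49.95 − 5.96 × 16.97 = −51.22 m/s.
Speed: |v| = √(vₓ² + v_y²) = √(42.36² + 51.22²) = 66.47 m/s.

66.5 m/s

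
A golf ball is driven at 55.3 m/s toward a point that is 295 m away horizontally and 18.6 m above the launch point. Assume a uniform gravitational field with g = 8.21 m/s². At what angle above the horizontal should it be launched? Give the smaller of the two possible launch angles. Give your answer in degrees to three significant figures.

31.1°

Trajectory: y = x tanθ − g x² (1 + tan²θ)/(2v₀²). With x = 295, y = 18.6, v₀ = 55.3, g = 8.21:
116.8 tan²θ − 295 tanθ + (135.4) = 0.
tanθ = [295 ± √(295² − 4 × 116.8 × (135.4))] / (2 × 116.8) = (295 ± 154.1) / 233.6, giving tanθ = 0.6031 or 1.922.
θ = 31.09° or 62.52°; the smaller is 31.09°.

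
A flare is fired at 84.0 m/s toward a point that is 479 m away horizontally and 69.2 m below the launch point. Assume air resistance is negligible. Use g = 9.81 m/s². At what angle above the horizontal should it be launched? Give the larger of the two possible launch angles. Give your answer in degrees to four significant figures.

70.35°

Trajectory: y = x tanθ − g x² (1 + tan²θ)/(2v₀²). With x = 479, y = −69.2, v₀ = 84.0, g = 9.81:
159.5 tan²θ − 479 tanθ + (90.30) = 0.
tanθ = [479 ± √(479² − 4 × 159.5 × (90.30))] / (2 × 159.5) = (479 ± 414.5) / 319.0, giving tanθ = 0.2021 or 2.801.
θ = 11.43° or 70.35°; the larger is 70.35°.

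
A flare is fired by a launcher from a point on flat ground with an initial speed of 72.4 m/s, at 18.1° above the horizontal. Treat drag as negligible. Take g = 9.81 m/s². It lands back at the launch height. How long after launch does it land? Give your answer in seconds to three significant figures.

4.59 s

vₓ = 72.40 cos 18.1° = 68.82 m/s; v_y0 = 72.40 sin 18.1° = 22.49 m/s.
It returns to y = 0 when t = 2 v_y0 / g = 2(22.49)/9.81 = 4.586 s.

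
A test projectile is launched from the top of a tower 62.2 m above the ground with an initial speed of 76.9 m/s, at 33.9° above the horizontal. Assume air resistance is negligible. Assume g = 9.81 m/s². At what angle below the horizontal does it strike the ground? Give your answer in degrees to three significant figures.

vₓ = 76.90 cos 33.9° = 63.83 m/s; v_y0 = 76.90 sin 33.9° = 42.89 m/s.
Vertical motion (up positive, ground at y = 0): 4.905 t² − (42.89) t − 62.2 = 0, so t = (42.89 + √(42.89² + 2·9.81·62.2)) / 9.81 = (42.89 + 55.32) / 9.81 = 10.01 s.
At impact: v_y = v_y0 − g t = −55.32 m/s; vₓ = 63.83 m/s.
Angle below horizontal: arctan(|v_y|/vₓ) = arctan(55.32/63.83) = 40.91°.

40.9°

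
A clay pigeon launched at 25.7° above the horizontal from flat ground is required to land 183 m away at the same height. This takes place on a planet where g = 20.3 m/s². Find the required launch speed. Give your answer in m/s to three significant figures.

Level-ground range: R = v₀² sin(2θ)/g, so v₀ = √(gR / sin 2θ).
v₀ = √(20.3 × 183 / sin 51.40°) = √(3715 / 0.7815) = √4753.4 = 68.95 m/s.

68.9 m/s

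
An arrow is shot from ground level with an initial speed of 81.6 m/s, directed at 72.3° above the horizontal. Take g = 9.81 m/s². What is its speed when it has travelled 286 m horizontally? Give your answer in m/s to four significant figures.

43.19 m/s

Horizontal component vₓ = 81.60 cos 72.3° = 24.81 m/s; vertical v_y0 = 81.60 sin 72.3° = 77.74 m/s.
x = vₓ t ⇒ t = 286/24.81 = 11.53 s.
Vertical velocity there: v_y = v_y0 − g t = 77.74 − 9.81 × 11.53 = −35.35 m/s.
Speed: √(vₓ² + v_y²) = √(24.81² + 35.35²) = 43.19 m/s.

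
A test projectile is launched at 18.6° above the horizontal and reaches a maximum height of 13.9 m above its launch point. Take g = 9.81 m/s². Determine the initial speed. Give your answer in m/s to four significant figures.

51.78 m/s

At the peak v_y = 0, so v_y0 = √(2gH) = √(2 × 9.81 × 13.9) = 16.51 m/s.
v_y0 = v₀ sin θ ⇒ v₀ = 16.51 / sin 18.6° = 51.78 m/s.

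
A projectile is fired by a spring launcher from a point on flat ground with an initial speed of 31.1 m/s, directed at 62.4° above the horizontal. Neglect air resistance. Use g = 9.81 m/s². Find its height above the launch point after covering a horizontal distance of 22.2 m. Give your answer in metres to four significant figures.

vₓ = 31.10 cos 62.4° = 14.41 m/s; v_y0 = 31.10 sin 62.4° = 27.56 m/s.
Time to reach x = 22.2 m: t = x/vₓ = 22.2/14.41 = 1.541 s.
Height: y = v_y0 t − ½ g t² = 27.56 × 1.541 − 4.905 × 1.541² = 42.46 − 11.64 = 30.82 m.

30.82 m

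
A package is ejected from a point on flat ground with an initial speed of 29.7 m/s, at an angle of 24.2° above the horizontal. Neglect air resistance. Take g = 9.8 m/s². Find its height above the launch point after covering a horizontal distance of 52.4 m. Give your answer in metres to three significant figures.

5.22 m

vₓ = 29.70 cos 24.2° = 27.09 m/s; v_y0 = 29.70 sin 24.2° = 12.17 m/s.
x = vₓ t ⇒ t = 52.4/27.09 = 1.934 s.
Height: y = v_y0 t − ½ g t² = 12.17 × 1.934 − 4.900 × 1.934² = 23.55 − 18.33 = 5.216 m.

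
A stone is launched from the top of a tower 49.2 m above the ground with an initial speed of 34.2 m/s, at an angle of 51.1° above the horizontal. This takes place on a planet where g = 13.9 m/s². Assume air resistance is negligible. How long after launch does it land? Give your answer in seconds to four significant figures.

5.193 s

Horizontal component vₓ = 34.20 cos 51.1° = 21.48 m/s; vertical v_y0 = 34.20 sin 51.1° = 26.62 m/s.
Vertical motion (up positive, ground at y = 0): 6.950 t² − (26.62) t − 49.2 = 0, so t = (26.62 + √(26.62² + 2·13.9·49.2)) / 13.9 = (26.62 + 45.56) / 13.9 = 5.193 s.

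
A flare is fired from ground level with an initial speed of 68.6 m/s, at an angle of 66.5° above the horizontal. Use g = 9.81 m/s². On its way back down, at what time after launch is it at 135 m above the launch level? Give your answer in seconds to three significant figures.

10.1 s

vₓ = 68.60 cos 66.5° = 27.35 m/s; v_y0 = 68.60 sin 66.5° = 62.91 m/s.
Require v_y0 t − ½ g t² = 135, i.e. 4.905 t² − 62.91 t + 135 = 0.
Quadratic formula: t = (62.91 ± √1309.0) / 9.81 = (62.91 ± 36.18) / 9.81 → t = 2.725 s or 10.10 s.
The descending-branch root is 10.10 s.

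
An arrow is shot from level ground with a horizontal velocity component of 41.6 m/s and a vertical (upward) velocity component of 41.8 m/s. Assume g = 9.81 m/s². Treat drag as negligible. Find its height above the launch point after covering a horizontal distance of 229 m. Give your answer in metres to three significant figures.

81.5 m

Time to reach x = 229 m: t = x/vₓ = 229/41.60 = 5.505 s.
Height: y = v_y0 t − ½ g t² = 41.80 × 5.505 − 4.905 × 5.505² = 230.1 − 148.6 = 81.47 m.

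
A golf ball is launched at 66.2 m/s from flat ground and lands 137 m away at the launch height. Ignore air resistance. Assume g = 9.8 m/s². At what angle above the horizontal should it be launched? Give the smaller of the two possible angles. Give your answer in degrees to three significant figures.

8.92°

From R = (v₀²/g) sin 2θ: sin 2θ = 9.80 × 137 / 4382.4 = 0.3064.
2θ = 17.84° or 180° − 17.84° = 162.2°, so θ = 8.920° or 81.08°.
The smaller angle is 8.920°.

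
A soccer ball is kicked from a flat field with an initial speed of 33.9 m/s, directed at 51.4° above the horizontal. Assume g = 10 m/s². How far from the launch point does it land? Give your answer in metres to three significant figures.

112 m

Components: vₓ = 33.90 cos 51.4° = 21.15 m/s, v_y0 = 33.90 sin 51.4° = 26.49 m/s.
Time aloft: T = 2 v_y0 / g = 2 × 26.49 / 10.0 = 5.299 s.
Range: R = vₓ T = 21.15 × 5.299 = 112.1 m.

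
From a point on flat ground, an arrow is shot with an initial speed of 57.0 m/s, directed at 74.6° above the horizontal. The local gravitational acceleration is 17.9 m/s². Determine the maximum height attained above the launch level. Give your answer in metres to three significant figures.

Horizontal component vₓ = 57.00 cos 74.6° = 15.14 m/s; vertical v_y0 = 57.00 sin 74.6° = 54.95 m/s.
At the apex v_y = 0, so H = v_y0²/(2g) = 54.95²/35.80 = 84.35 m.

84.4 m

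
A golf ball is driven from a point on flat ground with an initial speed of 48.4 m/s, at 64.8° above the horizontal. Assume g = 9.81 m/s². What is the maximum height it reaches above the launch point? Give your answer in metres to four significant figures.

97.75 m

Resolve: vₓ = 48.40 cos 64.8° = 20.61 m/s and v_y0 = 48.40 sin 64.8° = 43.79 m/s.
At the apex v_y = 0, so H = v_y0²/(2g) = 43.79²/19.62 = 97.75 m.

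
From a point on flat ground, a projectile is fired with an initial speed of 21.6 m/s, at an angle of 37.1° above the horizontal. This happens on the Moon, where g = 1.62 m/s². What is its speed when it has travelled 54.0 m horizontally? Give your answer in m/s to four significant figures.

18.97 m/s

vₓ = 21.60 cos 37.1° = 17.23 m/s; v_y0 = 21.60 sin 37.1° = 13.03 m/s.
x = vₓ t ⇒ t = 54.0/17.23 = 3.134 s.
Vertical velocity there: v_y = v_y0 − g t = 13.03 − 1.62 × 3.134 = 7.951 m/s.
Speed: √(vₓ² + v_y²) = √(17.23² + 7.951²) = 18.97 m/s.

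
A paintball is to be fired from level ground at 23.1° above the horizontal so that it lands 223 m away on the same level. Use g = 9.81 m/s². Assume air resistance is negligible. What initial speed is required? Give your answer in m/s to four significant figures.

55.05 m/s

Level-ground range: R = v₀² sin(2θ)/g, so v₀ = √(gR / sin 2θ).
v₀ = √(9.81 × 223 / sin 46.20°) = √(2188 / 0.7218) = √3031.0 = 55.05 m/s.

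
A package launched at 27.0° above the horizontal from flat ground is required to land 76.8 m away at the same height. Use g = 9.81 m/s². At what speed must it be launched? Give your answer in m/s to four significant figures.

30.52 m/s

Level-ground range: R = v₀² sin(2θ)/g, so v₀ = √(gR / sin 2θ).
v₀ = √(9.81 × 76.8 / sin 54.00°) = √(753.4 / 0.8090) = √931.26 = 30.52 m/s.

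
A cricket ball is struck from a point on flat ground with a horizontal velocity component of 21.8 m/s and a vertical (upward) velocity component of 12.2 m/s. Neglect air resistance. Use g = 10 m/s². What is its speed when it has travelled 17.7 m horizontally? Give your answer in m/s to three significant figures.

22.2 m/s

At x = 17.7 m, t = x/vₓ = 17.7/21.80 = 0.8119 s.
Vertical velocity there: v_y = v_y0 − g t = 12.20 − 10.0 × 0.8119 = 4.081 m/s.
Speed: √(vₓ² + v_y²) = √(21.80² + 4.081²) = 22.18 m/s.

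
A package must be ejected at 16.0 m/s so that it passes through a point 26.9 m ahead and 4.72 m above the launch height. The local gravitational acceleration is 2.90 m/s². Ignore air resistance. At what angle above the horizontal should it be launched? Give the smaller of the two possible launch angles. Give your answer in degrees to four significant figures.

Trajectory: y = x tanθ − g x² (1 + tan²θ)/(2v₀²). With x = 26.9, y = 4.72, v₀ = 16.0, g = 2.90:
4.099 tan²θ − 26.9 tanθ + (8.819) = 0.
tanθ = [26.9 ± √(26.9² − 4 × 4.099 × (8.819))] / (2 × 4.099) = (26.9 ± 24.06) / 8.197, giving tanθ = 0.3461 or 6.217.
θ = 19.09° or 80.86°; the smaller is 19.09°.

19.09°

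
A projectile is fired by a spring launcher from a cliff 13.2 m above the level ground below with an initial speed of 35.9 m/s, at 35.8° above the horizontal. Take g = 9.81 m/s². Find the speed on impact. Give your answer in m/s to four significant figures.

Components: vₓ = 35.90 cos 35.8° = 29.12 m/s, v_y0 = 35.90 sin 35.8° = 21.00 m/s.
The projectile lands when y = 13.2 + (21.00) t − ½·9.81·t² = 0. Positive root: t = (21.00 + √(21.00² + 2·9.81·13.2)) / 9.81 = (21.00 + 26.46) / 9.81 = 4.838 s.
Vertical velocity at impact: v_y = v_y0 − g t = 21.00 − 9.81 × 4.838 = −26.46 m/s.
Speed: |v| = √(vₓ² + v_y²) = √(29.12² + 26.46²) = 39.34 m/s.

39.34 m/s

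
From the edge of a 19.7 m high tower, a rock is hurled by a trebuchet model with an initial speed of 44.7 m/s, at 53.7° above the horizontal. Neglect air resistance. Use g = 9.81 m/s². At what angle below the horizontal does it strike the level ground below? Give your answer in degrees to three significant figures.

Horizontal component vₓ = 44.70 cos 53.7° = 26.46 m/s; vertical v_y0 = 44.70 sin 53.7° = 36.02 m/s.
Vertical motion (up positive, ground at y = 0): 4.905 t² − (36.02) t − 19.7 = 0, so t = (36.02 + √(36.02² + 2·9.81·19.7)) / 9.81 = (36.02 + 41.04) / 9.81 = 7.856 s.
At impact: v_y = v_y0 − g t = −41.04 m/s; vₓ = 26.46 m/s.
Angle below horizontal: arctan(|v_y|/vₓ) = arctan(41.04/26.46) = 57.19°.

57.2°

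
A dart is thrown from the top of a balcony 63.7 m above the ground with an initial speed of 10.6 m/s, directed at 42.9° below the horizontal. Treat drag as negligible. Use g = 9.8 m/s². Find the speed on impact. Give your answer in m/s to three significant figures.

vₓ = 10.60 cos 42.9° = 7.765 m/s; v_y0 = −7.216 m/s (downward).
Vertical motion (up positive, ground at y = 0): 4.900 t² − (−7.216) t − 63.7 = 0, so t = (−7.216 + √(7.216² + 2·9.80·63.7)) / 9.80 = (−7.216 + 36.06) / 9.80 = 2.944 s.
Vertical velocity at impact: v_y = v_y0 − g t = −7.216 − 9.80 × 2.944 = −36.06 m/s.
Speed: |v| = √(vₓ² + v_y²) = √(7.765² + 36.06²) = 36.89 m/s.

36.9 m/s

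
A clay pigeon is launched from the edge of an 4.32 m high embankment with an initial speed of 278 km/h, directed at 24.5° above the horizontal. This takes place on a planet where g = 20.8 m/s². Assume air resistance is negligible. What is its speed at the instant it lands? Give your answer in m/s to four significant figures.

78.38 m/s

Convert: 278 km/h = 278/3.6 = 77.22 m/s.
Horizontal component vₓ = 77.22 cos 24.5° = 70.27 m/s; vertical v_y0 = 77.22 sin 24.5° = 32.02 m/s.
Vertical motion (up positive, ground at y = 0): 10.40 t² − (32.02) t − 4.32 = 0, so t = (32.02 + √(32.02² + 2·20.8·4.32)) / 20.8 = (32.02 + 34.72) / 20.8 = 3.209 s.
Vertical velocity at impact: v_y = v_y0 − g t = 32.02 − 20.8 × 3.209 = −34.72 m/s.
Speed: |v| = √(vₓ² + v_y²) = √(70.27² + 34.72²) = 78.38 m/s.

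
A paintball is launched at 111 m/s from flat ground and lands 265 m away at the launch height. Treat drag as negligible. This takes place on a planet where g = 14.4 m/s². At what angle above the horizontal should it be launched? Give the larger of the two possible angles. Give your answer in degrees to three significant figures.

From R = (v₀²/g) sin 2θ: sin 2θ = 14.4 × 265 / 12321 = 0.3097.
2θ = 18.04° or 180° − 18.04° = 162.0°, so θ = 9.021° or 80.98°.
The larger angle is 80.98°.

81.0°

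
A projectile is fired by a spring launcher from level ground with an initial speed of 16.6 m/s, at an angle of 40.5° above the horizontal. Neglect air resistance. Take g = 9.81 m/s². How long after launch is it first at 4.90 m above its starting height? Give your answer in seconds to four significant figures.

0.6421 s

Components: vₓ = 16.60 cos 40.5° = 12.62 m/s, v_y0 = 16.60 sin 40.5° = 10.78 m/s.
Height y(t) = 10.78 t − 4.905 t² = 4.90 gives 4.905 t² − 10.78 t + 4.90 = 0.
Quadratic formula: t = (10.78 ± √20.088) / 9.81 = (10.78 ± 4.482) / 9.81 → t = 0.6421 s or 1.556 s.
The first (ascending) time is 0.6421 s.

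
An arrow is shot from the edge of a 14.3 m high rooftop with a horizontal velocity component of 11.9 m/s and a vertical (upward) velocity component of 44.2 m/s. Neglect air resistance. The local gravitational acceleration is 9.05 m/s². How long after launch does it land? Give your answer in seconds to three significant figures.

Vertical motion (up positive, ground at y = 0): 4.525 t² − (44.20) t − 14.3 = 0, so t = (44.20 + √(44.20² + 2·9.05·14.3)) / 9.05 = (44.20 + 47.04) / 9.05 = 10.08 s.

10.1 s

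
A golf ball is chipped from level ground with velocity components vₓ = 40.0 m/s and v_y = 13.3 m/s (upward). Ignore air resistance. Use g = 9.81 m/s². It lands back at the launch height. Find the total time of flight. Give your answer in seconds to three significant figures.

2.71 s

Landing at launch height ⇒ T = 2 v_y0 / g = 2 × 13.30 / 9.81 = 2.712 s.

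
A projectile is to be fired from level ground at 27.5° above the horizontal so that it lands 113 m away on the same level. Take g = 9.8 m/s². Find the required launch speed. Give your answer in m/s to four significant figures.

On level ground R = v₀² sin 2θ / g ⇒ v₀ = √(gR / sin 2θ).
v₀ = √(9.80 × 113 / sin 55.00°) = √(1107 / 0.8192) = √1351.9 = 36.77 m/s.

36.77 m/s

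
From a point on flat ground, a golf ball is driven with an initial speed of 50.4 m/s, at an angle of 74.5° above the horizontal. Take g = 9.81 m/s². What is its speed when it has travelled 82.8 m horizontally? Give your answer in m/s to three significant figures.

vₓ = 50.40 cos 74.5° = 13.47 m/s; v_y0 = 50.40 sin 74.5° = 48.57 m/s.
x = vₓ t ⇒ t = 82.8/13.47 = 6.148 s.
Vertical velocity there: v_y = v_y0 − g t = 48.57 − 9.81 × 6.148 = −11.74 m/s.
Speed: √(vₓ² + v_y²) = √(13.47² + 11.74²) = 17.87 m/s.

17.9 m/s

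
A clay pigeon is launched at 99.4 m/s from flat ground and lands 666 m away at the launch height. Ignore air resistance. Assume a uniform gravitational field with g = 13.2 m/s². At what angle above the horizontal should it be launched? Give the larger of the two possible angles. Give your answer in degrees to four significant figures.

From R = (v₀²/g) sin 2θ: sin 2θ = 13.2 × 666 / 9880.4 = 0.8898.
2θ = 62.84° or 180° − 62.84° = 117.2°, so θ = 31.42° or 58.58°.
The larger angle is 58.58°.

58.58°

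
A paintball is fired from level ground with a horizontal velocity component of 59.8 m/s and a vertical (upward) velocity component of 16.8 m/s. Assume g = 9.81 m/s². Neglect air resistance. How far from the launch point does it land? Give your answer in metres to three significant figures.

Time aloft: T = 2 v_y0 / g = 2 × 16.80 / 9.81 = 3.425 s.
Horizontal distance R = vₓ T = 59.80 × 3.425 = 204.8 m.

205 m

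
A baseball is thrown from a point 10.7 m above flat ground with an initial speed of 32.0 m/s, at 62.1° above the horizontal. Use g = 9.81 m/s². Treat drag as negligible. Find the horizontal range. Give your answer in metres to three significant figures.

vₓ = 32.00 cos 62.1° = 14.97 m/s; v_y0 = 32.00 sin 62.1° = 28.28 m/s.
With up positive and y = 0 at the ground: y(t) = 10.7 + (28.28) t − 4.905 t². Setting y = 0 and taking the positive root: t = [28.28 + √(28.28² + 2·9.81·10.7)] / 9.81 = (28.28 + 31.78) / 9.81 = 6.122 s.
Horizontal distance: R = vₓ t = 14.97 × 6.122 = 91.67 m.

91.7 m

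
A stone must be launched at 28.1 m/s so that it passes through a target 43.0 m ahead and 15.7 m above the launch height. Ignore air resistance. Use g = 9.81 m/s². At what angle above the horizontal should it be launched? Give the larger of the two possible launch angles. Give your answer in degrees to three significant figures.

71.2°

Trajectory: y = x tanθ − g x² (1 + tan²θ)/(2v₀²). With x = 43.0, y = 15.7, v₀ = 28.1, g = 9.81:
11.49 tan²θ − 43.0 tanθ + (27.19) = 0.
tanθ = [43.0 ± √(43.0² − 4 × 11.49 × (27.19))] / (2 × 11.49) = (43.0 ± 24.49) / 22.97, giving tanθ = 0.8056 or 2.938.
θ = 38.85° or 71.20°; the larger is 71.20°.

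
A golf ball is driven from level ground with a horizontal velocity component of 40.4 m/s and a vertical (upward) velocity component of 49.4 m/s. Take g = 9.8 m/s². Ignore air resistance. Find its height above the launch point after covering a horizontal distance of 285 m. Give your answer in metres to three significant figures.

Time to reach x = 285 m: t = x/vₓ = 285/40.40 = 7.054 s.
Height: y = v_y0 t − ½ g t² = 49.40 × 7.054 − 4.900 × 7.054² = 348.5 − 243.9 = 104.6 m.

105 m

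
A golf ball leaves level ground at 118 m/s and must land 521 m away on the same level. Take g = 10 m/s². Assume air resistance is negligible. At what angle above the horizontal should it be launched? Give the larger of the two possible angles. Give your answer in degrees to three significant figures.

79.0°

R = v₀² sin 2θ / g gives sin 2θ = gR/v₀² = 10.0·521/118² = 0.3742.
2θ = 21.97° or 180° − 21.97° = 158.0°, so θ = 10.99° or 79.01°.
The larger angle is 79.01°.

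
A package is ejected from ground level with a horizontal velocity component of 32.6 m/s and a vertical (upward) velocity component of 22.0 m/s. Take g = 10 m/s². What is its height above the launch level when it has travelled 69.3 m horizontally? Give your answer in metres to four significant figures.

24.17 m

Time to reach x = 69.3 m: t = x/vₓ = 69.3/32.60 = 2.126 s.
Height: y = v_y0 t − ½ g t² = 22.00 × 2.126 − 5.000 × 2.126² = 46.77 − 22.59 = 24.17 m.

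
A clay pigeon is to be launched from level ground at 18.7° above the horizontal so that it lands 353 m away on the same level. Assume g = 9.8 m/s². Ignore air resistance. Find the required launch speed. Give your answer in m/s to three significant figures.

From R = (v₀² / g) sin 2θ: v₀ = √(gR / sin 2θ).
v₀ = √(9.80 × 353 / sin 37.40°) = √(3459 / 0.6074) = √5695.6 = 75.47 m/s.

75.5 m/s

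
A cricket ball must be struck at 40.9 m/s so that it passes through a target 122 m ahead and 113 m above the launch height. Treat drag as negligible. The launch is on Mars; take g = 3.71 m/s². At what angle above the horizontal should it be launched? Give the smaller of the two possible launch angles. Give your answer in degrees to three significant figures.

Trajectory: y = x tanθ − g x² (1 + tan²θ)/(2v₀²). With x = 122, y = 113, v₀ = 40.9, g = 3.71:
16.51 tan²θ − 122 tanθ + (129.5) = 0.
tanθ = [122 ± √(122² − 4 × 16.51 × (129.5))] / (2 × 16.51) = (122 ± 79.59) / 33.01, giving tanθ = 1.285 or 6.107.
θ = 52.11° or 80.70°; the smaller is 52.11°.

52.1°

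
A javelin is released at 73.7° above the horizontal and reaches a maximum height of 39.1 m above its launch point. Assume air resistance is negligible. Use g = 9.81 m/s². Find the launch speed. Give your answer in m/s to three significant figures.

28.9 m/s

At the peak v_y = 0, so v_y0 = √(2gH) = √(2 × 9.81 × 39.1) = 27.70 m/s.
v_y0 = v₀ sin θ ⇒ v₀ = 27.70 / sin 73.7° = 28.86 m/s.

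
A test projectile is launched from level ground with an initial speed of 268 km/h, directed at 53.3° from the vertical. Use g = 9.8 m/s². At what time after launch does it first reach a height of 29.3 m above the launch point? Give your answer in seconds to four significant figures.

0.7149 s

Convert: 268 km/h = 268/3.6 = 74.44 m/s.
Components: vₓ = 74.44 sin 53.3° = 59.69 m/s, v_y0 = 74.44 cos 53.3° = 44.49 m/s.
Height y(t) = 44.49 t − 4.900 t² = 29.3 gives 4.900 t² − 44.49 t + 29.3 = 0.
Quadratic formula: t = (44.49 ± √1405.1) / 9.80 = (44.49 ± 37.48) / 9.80 → t = 0.7149 s or 8.365 s.
The first (ascending) time is 0.7149 s.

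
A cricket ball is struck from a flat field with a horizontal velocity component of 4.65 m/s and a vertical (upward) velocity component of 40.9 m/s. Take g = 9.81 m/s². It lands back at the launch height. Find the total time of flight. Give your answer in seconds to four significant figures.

It returns to y = 0 when t = 2 v_y0 / g = 2(40.90)/9.81 = 8.338 s.

8.338 s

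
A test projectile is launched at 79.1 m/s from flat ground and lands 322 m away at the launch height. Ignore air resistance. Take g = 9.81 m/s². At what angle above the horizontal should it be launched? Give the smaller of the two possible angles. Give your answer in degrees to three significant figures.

15.2°

Level-ground range R = v₀² sin(2θ)/g ⇒ sin(2θ) = gR/v₀² = 9.81 × 322 / 79.1² = 0.5049.
2θ = 30.32° or 180° − 30.32° = 149.7°, so θ = 15.16° or 74.84°.
The smaller angle is 15.16°.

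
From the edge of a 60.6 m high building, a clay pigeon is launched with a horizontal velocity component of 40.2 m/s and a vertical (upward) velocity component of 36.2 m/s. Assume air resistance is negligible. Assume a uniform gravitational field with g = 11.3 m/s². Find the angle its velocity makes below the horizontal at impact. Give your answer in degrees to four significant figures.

The projectile lands when y = 60.6 + (36.20) t − ½·11.3·t² = 0. Positive root: t = (36.20 + √(36.20² + 2·11.3·60.6)) / 11.3 = (36.20 + 51.77) / 11.3 = 7.785 s.
At impact: v_y = v_y0 − g t = −51.77 m/s; vₓ = 40.20 m/s.
Angle below horizontal: arctan(|v_y|/vₓ) = arctan(51.77/40.20) = 52.17°.

52.17°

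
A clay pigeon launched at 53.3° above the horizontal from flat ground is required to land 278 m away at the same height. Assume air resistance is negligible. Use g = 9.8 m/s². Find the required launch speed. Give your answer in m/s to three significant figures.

53.3 m/s

On level ground R = v₀² sin 2θ / g ⇒ v₀ = √(gR / sin 2θ).
v₀ = √(9.80 × 278 / sin 106.6°) = √(2724 / 0.9583) = √2842.9 = 53.32 m/s.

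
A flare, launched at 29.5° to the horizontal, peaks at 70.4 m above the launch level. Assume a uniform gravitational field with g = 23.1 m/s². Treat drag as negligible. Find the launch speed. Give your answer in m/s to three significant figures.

116 m/s

At the peak v_y = 0, so v_y0 = √(2gH) = √(2 × 23.1 × 70.4) = 57.03 m/s.
v_y0 = v₀ sin θ ⇒ v₀ = 57.03 / sin 29.5° = 115.8 m/s.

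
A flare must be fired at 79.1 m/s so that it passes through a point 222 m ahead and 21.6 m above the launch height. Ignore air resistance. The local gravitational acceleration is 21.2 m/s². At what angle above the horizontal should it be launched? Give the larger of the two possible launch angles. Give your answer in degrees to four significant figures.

Trajectory: y = x tanθ − g x² (1 + tan²θ)/(2v₀²). With x = 222, y = 21.6, v₀ = 79.1, g = 21.2:
83.49 tan²θ − 222 tanθ + (105.1) = 0.
tanθ = [222 ± √(222² − 4 × 83.49 × (105.1))] / (2 × 83.49) = (222 ± 119.1) / 167.0, giving tanθ = 0.6162 or 2.043.
θ = 31.64° or 63.92°; the larger is 63.92°.

63.92°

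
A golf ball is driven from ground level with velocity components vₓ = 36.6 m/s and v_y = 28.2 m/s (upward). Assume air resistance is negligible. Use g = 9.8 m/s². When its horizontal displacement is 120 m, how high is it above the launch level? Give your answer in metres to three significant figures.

At x = 120 m, t = x/vₓ = 120/36.60 = 3.279 s.
Height: y = v_y0 t − ½ g t² = 28.20 × 3.279 − 4.900 × 3.279² = 92.46 − 52.67 = 39.79 m.

39.8 m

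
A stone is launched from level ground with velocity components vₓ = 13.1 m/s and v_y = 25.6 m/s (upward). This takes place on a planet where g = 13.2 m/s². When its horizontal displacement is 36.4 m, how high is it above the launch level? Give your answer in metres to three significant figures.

At x = 36.4 m, t = x/vₓ = 36.4/13.10 = 2.779 s.
Height: y = v_y0 t − ½ g t² = 25.60 × 2.779 − 6.600 × 2.779² = 71.13 − 50.96 = 20.18 m.

20.2 m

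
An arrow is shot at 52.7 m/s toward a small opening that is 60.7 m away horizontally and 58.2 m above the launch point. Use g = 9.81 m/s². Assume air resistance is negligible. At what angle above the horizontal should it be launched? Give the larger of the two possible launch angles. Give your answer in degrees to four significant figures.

82.96°

Trajectory: y = x tanθ − g x² (1 + tan²θ)/(2v₀²). With x = 60.7, y = 58.2, v₀ = 52.7, g = 9.81:
6.507 tan²θ − 60.7 tanθ + (64.71) = 0.
tanθ = [60.7 ± √(60.7² − 4 × 6.507 × (64.71))] / (2 × 6.507) = (60.7 ± 44.72) / 13.01, giving tanθ = 1.228 or 8.101.
θ = 50.83° or 82.96°; the larger is 82.96°.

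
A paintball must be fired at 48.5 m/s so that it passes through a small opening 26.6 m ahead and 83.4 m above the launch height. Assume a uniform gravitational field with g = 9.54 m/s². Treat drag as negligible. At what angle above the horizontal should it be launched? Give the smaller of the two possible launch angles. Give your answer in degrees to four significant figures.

76.27°

Trajectory: y = x tanθ − g x² (1 + tan²θ)/(2v₀²). With x = 26.6, y = 83.4, v₀ = 48.5, g = 9.54:
1.435 tan²θ − 26.6 tanθ + (84.83) = 0.
tanθ = [26.6 ± √(26.6² − 4 × 1.435 × (84.83))] / (2 × 1.435) = (26.6 ± 14.85) / 2.870, giving tanθ = 4.093 or 14.45.
θ = 76.27° or 86.04°; the smaller is 76.27°.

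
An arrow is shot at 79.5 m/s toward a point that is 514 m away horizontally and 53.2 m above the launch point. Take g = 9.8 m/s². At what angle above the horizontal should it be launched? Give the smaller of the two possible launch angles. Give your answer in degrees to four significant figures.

Trajectory: y = x tanθ − g x² (1 + tan²θ)/(2v₀²). With x = 514, y = 53.2, v₀ = 79.5, g = 9.80:
204.8 tan²θ − 514 tanθ + (258.0) = 0.
tanθ = [514 ± √(514² − 4 × 204.8 × (258.0))] / (2 × 204.8) = (514 ± 229.8) / 409.7, giving tanθ = 0.6938 or 1.816.
θ = 34.75° or 61.15°; the smaller is 34.75°.

34.75°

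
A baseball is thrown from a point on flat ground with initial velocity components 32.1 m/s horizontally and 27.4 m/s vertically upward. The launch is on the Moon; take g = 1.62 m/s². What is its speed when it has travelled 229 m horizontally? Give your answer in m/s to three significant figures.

At x = 229 m, t = x/vₓ = 229/32.10 = 7.134 s.
Vertical velocity there: v_y = v_y0 − g t = 27.40 − 1.62 × 7.134 = 15.84 m/s.
Speed: √(vₓ² + v_y²) = √(32.10² + 15.84²) = 35.80 m/s.

35.8 m/s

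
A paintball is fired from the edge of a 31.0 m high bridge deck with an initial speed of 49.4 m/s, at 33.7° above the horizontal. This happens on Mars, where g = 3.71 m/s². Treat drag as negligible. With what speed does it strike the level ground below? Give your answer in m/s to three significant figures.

51.7 m/s

vₓ = 49.40 cos 33.7° = 41.10 m/s; v_y0 = 49.40 sin 33.7° = 27.41 m/s.
The projectile lands when y = 31.0 + (27.41) t − ½·3.71·t² = 0. Positive root: t = (27.41 + √(27.41² + 2·3.71·31.0)) / 3.71 = (27.41 + 31.33) / 3.71 = 15.83 s.
Vertical velocity at impact: v_y = v_y0 − g t = 27.41 − 3.71 × 15.83 = −31.33 m/s.
Speed: |v| = √(vₓ² + v_y²) = √(41.10² + 31.33²) = 51.68 m/s.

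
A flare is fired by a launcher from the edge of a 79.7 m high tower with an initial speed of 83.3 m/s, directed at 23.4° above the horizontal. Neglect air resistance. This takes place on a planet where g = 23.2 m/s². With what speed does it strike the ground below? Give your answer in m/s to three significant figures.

103 m/s

Resolve: vₓ = 83.30 cos 23.4° = 76.45 m/s and v_y0 = 83.30 sin 23.4° = 33.08 m/s.
Vertical motion (up positive, ground at y = 0): 11.60 t² − (33.08) t − 79.7 = 0, so t = (33.08 + √(33.08² + 2·23.2·79.7)) / 23.2 = (33.08 + 69.23) / 23.2 = 4.410 s.
Vertical velocity at impact: v_y = v_y0 − g t = 33.08 − 23.2 × 4.410 = −69.23 m/s.
Speed: |v| = √(vₓ² + v_y²) = √(76.45² + 69.23²) = 103.1 m/s.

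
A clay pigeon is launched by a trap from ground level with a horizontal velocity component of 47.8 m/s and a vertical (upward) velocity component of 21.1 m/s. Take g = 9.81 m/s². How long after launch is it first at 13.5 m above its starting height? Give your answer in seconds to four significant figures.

0.7819 s

Set y = v_y0 t − ½ g t² = 13.5: 4.905 t² − 21.10 t + 13.5 = 0.
t = [21.10 ± √(21.10² − 2·9.81·13.5)] / 9.81 = (21.10 ± 13.43) / 9.81, so t = 0.7819 s or t = 3.520 s.
The first (ascending) time is 0.7819 s.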